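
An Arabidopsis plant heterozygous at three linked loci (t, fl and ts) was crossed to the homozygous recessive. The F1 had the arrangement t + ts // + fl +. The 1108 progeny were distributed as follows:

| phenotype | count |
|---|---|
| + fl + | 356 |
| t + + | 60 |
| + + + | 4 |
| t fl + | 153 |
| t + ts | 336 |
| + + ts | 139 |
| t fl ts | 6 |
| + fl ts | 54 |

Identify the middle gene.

The two rarest classes, t fl ts and + + +, are the double crossovers. Comparing them with the parentals, only the fl allele has switched, so fl is the middle locus and the order is t – fl – ts.

fl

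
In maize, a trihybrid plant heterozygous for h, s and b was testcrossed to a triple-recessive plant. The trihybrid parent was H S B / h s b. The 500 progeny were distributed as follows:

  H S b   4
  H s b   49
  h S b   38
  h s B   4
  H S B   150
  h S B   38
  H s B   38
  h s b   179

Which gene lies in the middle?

b

The two rarest classes, H S b and h s B, are the double crossovers. Comparing them with the parentals, only the b allele has switched, so b is the middle locus and the order is s – b – h.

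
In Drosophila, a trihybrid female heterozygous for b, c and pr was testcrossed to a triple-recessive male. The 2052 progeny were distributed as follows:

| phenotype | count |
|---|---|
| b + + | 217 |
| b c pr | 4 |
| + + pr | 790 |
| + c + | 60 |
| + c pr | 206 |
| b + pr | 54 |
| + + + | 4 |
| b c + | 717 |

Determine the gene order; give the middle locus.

pr

The two most frequent reciprocal classes, b c + and + + pr, are the parental types, so the F1 was b c + / + + pr.
The two rarest classes, b c pr and + + +, are the double crossovers. Comparing them with the parentals, only the pr allele has switched, so pr is the middle locus and the order is c – pr – b.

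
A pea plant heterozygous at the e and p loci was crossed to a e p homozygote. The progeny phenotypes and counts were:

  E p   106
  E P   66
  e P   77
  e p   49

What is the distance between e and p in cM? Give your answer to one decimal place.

The two most frequent classes, E p (106) and e P (77), are the parental types, so the F1 was E p / e P.
The recombinant classes are E P and e p: 66 + 49 = 115.
Recombination frequency = 115/298 = 0.3859 ≈ 38.6%, i.e. 38.6 cM.

38.6 cM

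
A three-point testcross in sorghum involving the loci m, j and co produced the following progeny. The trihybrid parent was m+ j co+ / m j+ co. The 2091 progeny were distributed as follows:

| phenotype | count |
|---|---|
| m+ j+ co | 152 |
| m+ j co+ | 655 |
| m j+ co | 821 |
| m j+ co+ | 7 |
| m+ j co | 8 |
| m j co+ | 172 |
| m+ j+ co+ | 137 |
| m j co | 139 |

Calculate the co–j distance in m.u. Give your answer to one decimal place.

The two rarest classes, m+ j co and m j+ co+, are the double crossovers. Comparing them with the parentals, only the co allele has switched, so co is the middle locus and the order is m – co – j.
Crossovers in the co–j interval produce the single-crossover classes m+ j+ co+ and m j co (137 + 139 = 276) plus the double crossovers (15).
RF(co–j) = (276 + 15) / 2091 = 291/2091 = 0.1392 → 13.9 m.u.

13.9 m.u.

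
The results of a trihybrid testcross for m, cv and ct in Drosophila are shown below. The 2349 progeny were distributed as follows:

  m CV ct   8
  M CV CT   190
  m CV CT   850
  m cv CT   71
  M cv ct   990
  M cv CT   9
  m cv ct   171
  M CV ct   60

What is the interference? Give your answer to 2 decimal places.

The two most frequent reciprocal classes, m CV CT and M cv ct, are the parental types, so the F1 was m CV CT / M cv ct.
The two rarest classes, m CV ct and M cv CT, are the double crossovers. Comparing them with the parentals, only the ct allele has switched, so ct is the middle locus and the order is m – ct – cv.
m–ct: (361 + 17)/2349 = 0.1609; ct–cv: (131 + 17)/2349 = 0.0630.
Expected DCO frequency = 0.1609 × 0.0630 ≈ 0.01014; observed = 17/2349 ≈ 0.00724.
Coefficient of coincidence = 0.00724/0.01014 ≈ 0.71; interference = 1 − 0.71 = 0.29.

0.29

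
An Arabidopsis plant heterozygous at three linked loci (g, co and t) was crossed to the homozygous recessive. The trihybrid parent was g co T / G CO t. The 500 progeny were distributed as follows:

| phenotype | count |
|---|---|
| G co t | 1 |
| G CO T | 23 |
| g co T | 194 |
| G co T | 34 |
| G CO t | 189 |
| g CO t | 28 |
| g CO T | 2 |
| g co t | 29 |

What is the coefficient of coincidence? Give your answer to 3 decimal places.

The two rarest classes, g CO T and G co t, are the double crossovers. Comparing them with the parentals, only the co allele has switched, so co is the middle locus and the order is t – co – g.
t–co: (52 + 3)/500 = 0.1100; co–g: (62 + 3)/500 = 0.1300.
Expected DCO frequency = 0.1100 × 0.1300 ≈ 0.01430; observed = 3/500 ≈ 0.00600.
Coefficient of coincidence = 0.00600/0.01430 ≈ 0.420.

0.420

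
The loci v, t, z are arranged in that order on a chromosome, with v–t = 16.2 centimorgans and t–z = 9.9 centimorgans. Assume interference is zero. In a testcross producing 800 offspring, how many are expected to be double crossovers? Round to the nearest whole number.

13

Map distances give recombination frequencies of 0.162 and 0.099 for the two intervals.
With no interference, expected double-crossover frequency = 0.162 × 0.099 = 0.01604.
Expected number = 0.01604 × 800 = 12.83 ≈ 13.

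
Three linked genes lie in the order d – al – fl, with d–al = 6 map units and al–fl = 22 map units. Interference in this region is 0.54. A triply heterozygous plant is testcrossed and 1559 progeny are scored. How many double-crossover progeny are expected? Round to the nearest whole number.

Map distances give recombination frequencies of 0.060 and 0.220 for the two intervals.
With interference 0.54 (so coincidence = 0.46), expected double-crossover frequency = 0.060 × 0.220 × 0.46 = 0.00607.
Expected number = 0.00607 × 1559 = 9.47 ≈ 9.

9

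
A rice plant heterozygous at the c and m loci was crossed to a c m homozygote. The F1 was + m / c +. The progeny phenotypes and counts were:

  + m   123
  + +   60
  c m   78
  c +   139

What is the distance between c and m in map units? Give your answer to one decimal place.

34.5 map units

The recombinant classes are + + and c m: 60 + 78 = 138.
Recombination frequency = 138/400 = 0.3450 ≈ 34.5%, i.e. 34.5 map units.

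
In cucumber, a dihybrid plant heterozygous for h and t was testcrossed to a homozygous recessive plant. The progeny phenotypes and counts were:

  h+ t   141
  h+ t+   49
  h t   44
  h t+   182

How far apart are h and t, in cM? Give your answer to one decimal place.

22.4 cM

The two most frequent classes, h+ t (141) and h t+ (182), are the parental types, so the F1 was h+ t / h t+.
The recombinant classes are h+ t+ and h t: 49 + 44 = 93.
Recombination frequency = 93/416 = 0.2236 ≈ 22.4%, i.e. 22.4 cM.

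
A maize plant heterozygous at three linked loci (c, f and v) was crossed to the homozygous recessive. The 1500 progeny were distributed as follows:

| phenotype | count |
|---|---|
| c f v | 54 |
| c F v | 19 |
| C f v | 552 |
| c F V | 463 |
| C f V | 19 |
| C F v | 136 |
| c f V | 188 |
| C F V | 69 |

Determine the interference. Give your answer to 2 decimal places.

The two most frequent reciprocal classes, C f v and c F V, are the parental types, so the F1 was C f v / c F V.
The two rarest classes, C f V and c F v, are the double crossovers. Comparing them with the parentals, only the v allele has switched, so v is the middle locus and the order is c – v – f.
c–v: (123 + 38)/1500 = 0.1073; v–f: (324 + 38)/1500 = 0.2413.
Expected DCO frequency = 0.1073 × 0.2413 ≈ 0.02589; observed = 38/1500 ≈ 0.02533.
Coefficient of coincidence = 0.02533/0.02589 ≈ 0.98; interference = 1 − 0.98 = 0.02.

0.02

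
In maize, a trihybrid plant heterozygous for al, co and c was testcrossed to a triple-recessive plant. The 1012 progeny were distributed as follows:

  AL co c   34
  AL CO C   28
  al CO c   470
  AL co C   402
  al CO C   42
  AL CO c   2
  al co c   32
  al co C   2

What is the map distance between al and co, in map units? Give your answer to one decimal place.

6.3 map units

The two most frequent reciprocal classes, al CO c and AL co C, are the parental types, so the F1 was al CO c / AL co C.
The two rarest classes, AL CO c and al co C, are the double crossovers. Comparing them with the parentals, only the al allele has switched, so al is the middle locus and the order is co – al – c.
Crossovers in the co–al interval produce the single-crossover classes al co c and AL CO C (32 + 28 = 60) plus the double crossovers (4).
RF(co–al) = (60 + 4) / 1012 = 64/1012 = 0.0632 → 6.3 map units.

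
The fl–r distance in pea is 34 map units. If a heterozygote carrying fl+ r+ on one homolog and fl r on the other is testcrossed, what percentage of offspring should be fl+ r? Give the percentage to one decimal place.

A map distance of 34 map units corresponds to a recombination frequency of 0.340.
The F1 is fl+ r+ / fl r, so fl+ r is a recombinant gamete class with expected frequency r/2 = 0.340/2 = 0.1700.
That is 0.1700 = 17.0% of the progeny.

17.0%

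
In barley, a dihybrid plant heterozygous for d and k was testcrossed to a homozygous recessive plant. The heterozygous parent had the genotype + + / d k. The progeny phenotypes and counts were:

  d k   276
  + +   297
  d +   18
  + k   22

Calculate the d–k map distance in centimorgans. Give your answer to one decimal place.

The recombinant classes are + k and d +: 22 + 18 = 40.
Recombination frequency = 40/613 = 0.0653 ≈ 6.5%, i.e. 6.5 centimorgans.

6.5 centimorgans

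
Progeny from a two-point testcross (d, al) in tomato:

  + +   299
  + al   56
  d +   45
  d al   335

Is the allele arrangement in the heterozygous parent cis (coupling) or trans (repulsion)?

cis

The two most frequent classes are + + (299) and d al (335); these are the parental (non-recombinant) types.
So the F1 carried + + on one chromosome and d al on the other — the recessive alleles are on the same chromosome (cis / coupling).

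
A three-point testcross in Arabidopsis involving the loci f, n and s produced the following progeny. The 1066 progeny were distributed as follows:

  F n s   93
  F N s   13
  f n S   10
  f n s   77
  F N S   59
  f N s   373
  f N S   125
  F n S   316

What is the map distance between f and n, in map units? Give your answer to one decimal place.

The two most frequent reciprocal classes, f N s and F n S, are the parental types, so the F1 was f N s / F n S.
The two rarest classes, F N s and f n S, are the double crossovers. Comparing them with the parentals, only the f allele has switched, so f is the middle locus and the order is n – f – s.
Crossovers in the n–f interval produce the single-crossover classes f n s and F N S (77 + 59 = 136) plus the double crossovers (23).
RF(n–f) = (136 + 23) / 1066 = 159/1066 = 0.1492 → 14.9 map units.

14.9 map units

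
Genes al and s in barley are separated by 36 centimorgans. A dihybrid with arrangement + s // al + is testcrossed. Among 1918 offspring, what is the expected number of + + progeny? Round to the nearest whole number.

345

A map distance of 36 centimorgans corresponds to a recombination frequency of 0.360.
The F1 is + s / al +, so + + is a recombinant gamete class with expected frequency r/2 = 0.360/2 = 0.1800.
Expected number = 0.1800 × 1918 = 345.24 ≈ 345.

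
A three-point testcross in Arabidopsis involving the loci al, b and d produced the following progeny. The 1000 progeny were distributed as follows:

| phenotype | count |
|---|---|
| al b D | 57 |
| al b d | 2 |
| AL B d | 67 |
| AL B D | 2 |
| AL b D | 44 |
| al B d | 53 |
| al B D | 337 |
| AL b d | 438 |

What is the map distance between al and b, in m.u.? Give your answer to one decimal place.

12.8 m.u.

The two most frequent reciprocal classes, AL b d and al B D, are the parental types, so the F1 was AL b d / al B D.
The two rarest classes, al b d and AL B D, are the double crossovers. Comparing them with the parentals, only the al allele has switched, so al is the middle locus and the order is b – al – d.
Crossovers in the b–al interval produce the single-crossover classes AL B d and al b D (67 + 57 = 124) plus the double crossovers (4).
RF(b–al) = (124 + 4) / 1000 = 128/1000 = 0.1280 → 12.8 m.u.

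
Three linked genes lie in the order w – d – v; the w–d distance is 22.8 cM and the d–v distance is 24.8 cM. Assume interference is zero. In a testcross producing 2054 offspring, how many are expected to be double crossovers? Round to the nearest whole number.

116

Map distances give recombination frequencies of 0.228 and 0.248 for the two intervals.
With no interference, expected double-crossover frequency = 0.228 × 0.248 = 0.05654.
Expected number = 0.05654 × 2054 = 116.14 ≈ 116.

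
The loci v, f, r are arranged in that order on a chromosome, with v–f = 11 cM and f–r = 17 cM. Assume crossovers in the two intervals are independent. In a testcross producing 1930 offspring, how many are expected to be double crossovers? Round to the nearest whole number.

36

Map distances give recombination frequencies of 0.110 and 0.170 for the two intervals.
With no interference, expected double-crossover frequency = 0.110 × 0.170 = 0.01870.
Expected number = 0.01870 × 1930 = 36.09 ≈ 36.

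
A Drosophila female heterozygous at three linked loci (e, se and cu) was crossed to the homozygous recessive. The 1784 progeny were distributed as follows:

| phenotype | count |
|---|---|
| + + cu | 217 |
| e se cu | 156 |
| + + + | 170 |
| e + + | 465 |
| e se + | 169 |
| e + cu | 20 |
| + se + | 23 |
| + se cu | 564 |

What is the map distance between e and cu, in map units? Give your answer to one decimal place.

20.7 map units

The two most frequent reciprocal classes, + se cu and e + +, are the parental types, so the F1 was + se cu / e + +.
The two rarest classes, + se + and e + cu, are the double crossovers. Comparing them with the parentals, only the cu allele has switched, so cu is the middle locus and the order is e – cu – se.
Crossovers in the e–cu interval produce the single-crossover classes e se cu and + + + (156 + 170 = 326) plus the double crossovers (43).
RF(e–cu) = (326 + 43) / 1784 = 369/1784 = 0.2068 → 20.7 map units.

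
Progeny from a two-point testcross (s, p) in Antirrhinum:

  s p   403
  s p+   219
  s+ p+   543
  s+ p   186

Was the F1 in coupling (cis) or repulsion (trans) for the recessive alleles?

The two most frequent classes are s+ p+ (543) and s p (403); these are the parental (non-recombinant) types.
So the F1 carried s+ p+ on one chromosome and s p on the other — the recessive alleles are on the same chromosome (cis / coupling).

cis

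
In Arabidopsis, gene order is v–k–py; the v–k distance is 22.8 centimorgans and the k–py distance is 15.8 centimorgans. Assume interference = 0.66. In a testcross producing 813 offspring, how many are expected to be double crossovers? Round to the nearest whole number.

Map distances give recombination frequencies of 0.228 and 0.158 for the two intervals.
With interference 0.66 (so coincidence = 0.34), expected double-crossover frequency = 0.228 × 0.158 × 0.34 = 0.01225.
Expected number = 0.01225 × 813 = 9.96 ≈ 10.

10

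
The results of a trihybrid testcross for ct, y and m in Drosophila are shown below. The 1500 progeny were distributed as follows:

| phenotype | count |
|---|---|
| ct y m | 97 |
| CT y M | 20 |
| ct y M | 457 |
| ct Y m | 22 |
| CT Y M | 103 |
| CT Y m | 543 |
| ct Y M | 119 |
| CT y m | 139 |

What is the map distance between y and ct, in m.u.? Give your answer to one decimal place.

20.0 m.u.

The two most frequent reciprocal classes, ct y M and CT Y m, are the parental types, so the F1 was ct y M / CT Y m.
The two rarest classes, CT y M and ct Y m, are the double crossovers. Comparing them with the parentals, only the ct allele has switched, so ct is the middle locus and the order is y – ct – m.
Crossovers in the y–ct interval produce the single-crossover classes ct Y M and CT y m (119 + 139 = 258) plus the double crossovers (42).
RF(y–ct) = (258 + 42) / 1500 = 300/1500 = 0.2000 → 20.0 m.u.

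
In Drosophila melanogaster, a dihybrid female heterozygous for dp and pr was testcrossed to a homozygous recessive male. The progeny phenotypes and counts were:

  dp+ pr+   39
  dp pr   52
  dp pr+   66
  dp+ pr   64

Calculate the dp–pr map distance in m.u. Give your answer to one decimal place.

41.2 m.u.

The two most frequent classes, dp+ pr (64) and dp pr+ (66), are the parental types, so the F1 was dp+ pr / dp pr+.
The recombinant classes are dp+ pr+ and dp pr: 39 + 52 = 91.
Recombination frequency = 91/221 = 0.4118 ≈ 41.2%, i.e. 41.2 m.u.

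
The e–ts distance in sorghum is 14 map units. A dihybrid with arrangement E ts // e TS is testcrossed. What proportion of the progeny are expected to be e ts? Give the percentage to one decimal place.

7.0%

A map distance of 14 map units corresponds to a recombination frequency of 0.140.
The F1 is E ts / e TS, so e ts is a recombinant gamete class with expected frequency r/2 = 0.140/2 = 0.0700.
That is 0.0700 = 7.0% of the progeny.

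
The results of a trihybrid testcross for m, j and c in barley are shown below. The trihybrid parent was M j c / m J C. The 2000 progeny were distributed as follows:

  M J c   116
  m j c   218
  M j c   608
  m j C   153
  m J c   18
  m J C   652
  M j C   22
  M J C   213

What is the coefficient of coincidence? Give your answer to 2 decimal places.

0.55

The two rarest classes, M j C and m J c, are the double crossovers. Comparing them with the parentals, only the c allele has switched, so c is the middle locus and the order is j – c – m.
j–c: (269 + 40)/2000 = 0.1545; c–m: (431 + 40)/2000 = 0.2355.
Expected DCO frequency = 0.1545 × 0.2355 ≈ 0.03638; observed = 40/2000 ≈ 0.02000.
Coefficient of coincidence = 0.02000/0.03638 ≈ 0.55.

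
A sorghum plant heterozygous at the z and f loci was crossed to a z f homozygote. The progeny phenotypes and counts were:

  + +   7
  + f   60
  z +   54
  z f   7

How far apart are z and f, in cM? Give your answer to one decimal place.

10.9 cM

The two most frequent classes, + f (60) and z + (54), are the parental types, so the F1 was + f / z +.
The recombinant classes are + + and z f: 7 + 7 = 14.
Recombination frequency = 14/128 = 0.1094 ≈ 10.9%, i.e. 10.9 cM.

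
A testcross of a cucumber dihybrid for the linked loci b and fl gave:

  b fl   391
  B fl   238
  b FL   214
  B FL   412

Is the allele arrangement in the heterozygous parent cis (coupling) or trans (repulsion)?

The two most frequent classes are B FL (412) and b fl (391); these are the parental (non-recombinant) types.
So the F1 carried B FL on one chromosome and b fl on the other — the recessive alleles are on the same chromosome (cis / coupling).

cis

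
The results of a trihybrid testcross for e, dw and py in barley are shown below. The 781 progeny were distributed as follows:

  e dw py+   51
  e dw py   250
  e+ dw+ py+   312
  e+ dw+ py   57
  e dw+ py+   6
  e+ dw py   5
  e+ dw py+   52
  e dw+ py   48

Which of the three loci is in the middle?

e

The two most frequent reciprocal classes, e+ dw+ py+ and e dw py, are the parental types, so the F1 was e+ dw+ py+ / e dw py.
The two rarest classes, e dw+ py+ and e+ dw py, are the double crossovers. Comparing them with the parentals, only the e allele has switched, so e is the middle locus and the order is py – e – dw.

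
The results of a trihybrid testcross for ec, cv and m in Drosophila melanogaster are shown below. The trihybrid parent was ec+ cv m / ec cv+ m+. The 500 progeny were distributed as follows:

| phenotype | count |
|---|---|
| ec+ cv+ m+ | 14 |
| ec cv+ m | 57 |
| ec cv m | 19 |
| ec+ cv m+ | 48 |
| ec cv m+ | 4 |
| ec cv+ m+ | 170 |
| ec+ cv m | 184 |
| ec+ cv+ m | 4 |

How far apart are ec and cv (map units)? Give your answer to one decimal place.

8.2 map units

The two rarest classes, ec+ cv+ m and ec cv m+, are the double crossovers. Comparing them with the parentals, only the cv allele has switched, so cv is the middle locus and the order is m – cv – ec.
Crossovers in the cv–ec interval produce the single-crossover classes ec cv m and ec+ cv+ m+ (19 + 14 = 33) plus the double crossovers (8).
RF(cv–ec) = (33 + 8) / 500 = 41/500 = 0.0820 → 8.2 map units.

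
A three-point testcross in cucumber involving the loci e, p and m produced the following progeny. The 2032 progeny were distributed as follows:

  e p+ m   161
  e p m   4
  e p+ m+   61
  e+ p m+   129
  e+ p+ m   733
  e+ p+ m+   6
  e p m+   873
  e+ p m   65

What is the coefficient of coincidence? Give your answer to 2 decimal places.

0.50

The two most frequent reciprocal classes, e p m+ and e+ p+ m, are the parental types, so the F1 was e p m+ / e+ p+ m.
The two rarest classes, e p m and e+ p+ m+, are the double crossovers. Comparing them with the parentals, only the m allele has switched, so m is the middle locus and the order is e – m – p.
e–m: (290 + 10)/2032 = 0.1476; m–p: (126 + 10)/2032 = 0.0669.
Expected DCO frequency = 0.1476 × 0.0669 ≈ 0.00987; observed = 10/2032 ≈ 0.00492.
Coefficient of coincidence = 0.00492/0.00987 ≈ 0.50.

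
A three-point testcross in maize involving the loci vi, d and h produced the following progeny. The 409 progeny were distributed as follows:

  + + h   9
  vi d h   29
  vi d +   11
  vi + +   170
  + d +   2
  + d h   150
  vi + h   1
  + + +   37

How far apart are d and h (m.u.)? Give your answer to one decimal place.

The two most frequent reciprocal classes, + d h and vi + +, are the parental types, so the F1 was + d h / vi + +.
The two rarest classes, + d + and vi + h, are the double crossovers. Comparing them with the parentals, only the h allele has switched, so h is the middle locus and the order is d – h – vi.
Crossovers in the d–h interval produce the single-crossover classes + + h and vi d + (9 + 11 = 20) plus the double crossovers (3).
RF(d–h) = (20 + 3) / 409 = 23/409 = 0.0562 → 5.6 m.u.

5.6 m.u.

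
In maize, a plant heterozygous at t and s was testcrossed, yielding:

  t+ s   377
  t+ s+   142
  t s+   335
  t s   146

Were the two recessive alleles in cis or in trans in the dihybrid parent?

trans

The two most frequent classes are t+ s (377) and t s+ (335); these are the parental (non-recombinant) types.
So the F1 carried t+ s on one chromosome and t s+ on the other — the recessive alleles are on opposite chromosomes (trans / repulsion).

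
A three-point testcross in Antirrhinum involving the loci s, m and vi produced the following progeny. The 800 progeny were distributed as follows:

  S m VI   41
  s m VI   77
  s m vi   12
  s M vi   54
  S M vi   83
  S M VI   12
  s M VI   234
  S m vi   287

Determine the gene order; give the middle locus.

s

The two most frequent reciprocal classes, s M VI and S m vi, are the parental types, so the F1 was s M VI / S m vi.
The two rarest classes, S M VI and s m vi, are the double crossovers. Comparing them with the parentals, only the s allele has switched, so s is the middle locus and the order is vi – s – m.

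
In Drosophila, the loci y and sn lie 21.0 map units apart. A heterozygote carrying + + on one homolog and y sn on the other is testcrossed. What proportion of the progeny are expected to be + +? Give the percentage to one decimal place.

39.5%

A map distance of 21.0 map units corresponds to a recombination frequency of 0.210.
The F1 is + + / y sn, so + + is a parental gamete class with expected frequency (1 − r)/2 = 0.790/2 = 0.3950.
That is 0.3950 = 39.5% of the progeny.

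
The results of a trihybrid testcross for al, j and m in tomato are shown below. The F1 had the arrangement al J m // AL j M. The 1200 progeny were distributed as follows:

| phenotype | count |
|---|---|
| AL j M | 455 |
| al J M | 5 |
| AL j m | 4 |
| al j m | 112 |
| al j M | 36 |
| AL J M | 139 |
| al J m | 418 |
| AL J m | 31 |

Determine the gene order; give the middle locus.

The two rarest classes, al J M and AL j m, are the double crossovers. Comparing them with the parentals, only the m allele has switched, so m is the middle locus and the order is j – m – al.

m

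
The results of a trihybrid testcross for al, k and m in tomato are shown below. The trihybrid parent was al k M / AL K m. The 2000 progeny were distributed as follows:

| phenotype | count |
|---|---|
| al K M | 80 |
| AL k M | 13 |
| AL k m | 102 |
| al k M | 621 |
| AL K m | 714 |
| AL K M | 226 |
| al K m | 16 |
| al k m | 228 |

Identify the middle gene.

The two rarest classes, AL k M and al K m, are the double crossovers. Comparing them with the parentals, only the al allele has switched, so al is the middle locus and the order is m – al – k.

al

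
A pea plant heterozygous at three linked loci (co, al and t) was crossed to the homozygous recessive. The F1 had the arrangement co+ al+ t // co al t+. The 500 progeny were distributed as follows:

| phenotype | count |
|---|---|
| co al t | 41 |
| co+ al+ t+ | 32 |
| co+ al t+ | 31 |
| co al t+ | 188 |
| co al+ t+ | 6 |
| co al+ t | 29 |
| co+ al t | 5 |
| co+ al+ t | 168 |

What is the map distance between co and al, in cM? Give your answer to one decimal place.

14.2 cM

The two rarest classes, co+ al t and co al+ t+, are the double crossovers. Comparing them with the parentals, only the al allele has switched, so al is the middle locus and the order is t – al – co.
Crossovers in the al–co interval produce the single-crossover classes co al+ t and co+ al t+ (29 + 31 = 60) plus the double crossovers (11).
RF(al–co) = (60 + 11) / 500 = 71/500 = 0.1420 → 14.2 cM.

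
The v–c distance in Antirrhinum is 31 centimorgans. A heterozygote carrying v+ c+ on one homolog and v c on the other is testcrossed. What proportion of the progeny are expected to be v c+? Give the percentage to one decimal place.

15.5%

A map distance of 31 centimorgans corresponds to a recombination frequency of 0.310.
The F1 is v+ c+ / v c, so v c+ is a recombinant gamete class with expected frequency r/2 = 0.310/2 = 0.1550.
That is 0.1550 = 15.5% of the progeny.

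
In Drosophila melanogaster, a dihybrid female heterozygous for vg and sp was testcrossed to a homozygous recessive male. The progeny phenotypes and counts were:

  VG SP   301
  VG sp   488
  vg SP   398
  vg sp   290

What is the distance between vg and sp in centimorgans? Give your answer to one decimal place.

The two most frequent classes, VG sp (488) and vg SP (398), are the parental types, so the F1 was VG sp / vg SP.
The recombinant classes are VG SP and vg sp: 301 + 290 = 591.
Recombination frequency = 591/1477 = 0.4001 ≈ 40.0%, i.e. 40.0 centimorgans.

40.0 centimorgans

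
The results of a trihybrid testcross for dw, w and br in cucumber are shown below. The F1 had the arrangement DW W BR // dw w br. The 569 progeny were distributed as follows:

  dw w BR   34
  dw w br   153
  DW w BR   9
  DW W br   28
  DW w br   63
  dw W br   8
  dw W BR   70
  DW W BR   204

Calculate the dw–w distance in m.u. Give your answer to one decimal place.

The two rarest classes, DW w BR and dw W br, are the double crossovers. Comparing them with the parentals, only the w allele has switched, so w is the middle locus and the order is br – w – dw.
Crossovers in the w–dw interval produce the single-crossover classes dw W BR and DW w br (70 + 63 = 133) plus the double crossovers (17).
RF(w–dw) = (133 + 17) / 569 = 150/569 = 0.2636 → 26.4 m.u.

26.4 m.u.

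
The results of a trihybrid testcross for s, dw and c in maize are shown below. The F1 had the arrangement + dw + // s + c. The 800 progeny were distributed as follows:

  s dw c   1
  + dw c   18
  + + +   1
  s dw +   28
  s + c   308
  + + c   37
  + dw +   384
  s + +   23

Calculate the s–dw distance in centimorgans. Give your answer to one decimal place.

The two rarest classes, + + + and s dw c, are the double crossovers. Comparing them with the parentals, only the dw allele has switched, so dw is the middle locus and the order is c – dw – s.
Crossovers in the dw–s interval produce the single-crossover classes s dw + and + + c (28 + 37 = 65) plus the double crossovers (2).
RF(dw–s) = (65 + 2) / 800 = 67/800 = 0.0838 → 8.4 centimorgans.

8.4 centimorgans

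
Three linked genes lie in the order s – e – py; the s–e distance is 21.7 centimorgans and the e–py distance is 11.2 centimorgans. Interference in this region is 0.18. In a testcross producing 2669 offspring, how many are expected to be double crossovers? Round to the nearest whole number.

53

Map distances give recombination frequencies of 0.217 and 0.112 for the two intervals.
With interference 0.18 (so coincidence = 0.82), expected double-crossover frequency = 0.217 × 0.112 × 0.82 = 0.01993.
Expected number = 0.01993 × 2669 = 53.19 ≈ 53.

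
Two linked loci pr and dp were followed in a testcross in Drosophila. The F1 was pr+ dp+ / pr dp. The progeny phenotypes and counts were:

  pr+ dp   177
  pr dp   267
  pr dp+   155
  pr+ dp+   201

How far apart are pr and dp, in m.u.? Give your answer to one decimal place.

The recombinant classes are pr+ dp and pr dp+: 177 + 155 = 332.
Recombination frequency = 332/800 = 0.4150 ≈ 41.5%, i.e. 41.5 m.u.

41.5 m.u.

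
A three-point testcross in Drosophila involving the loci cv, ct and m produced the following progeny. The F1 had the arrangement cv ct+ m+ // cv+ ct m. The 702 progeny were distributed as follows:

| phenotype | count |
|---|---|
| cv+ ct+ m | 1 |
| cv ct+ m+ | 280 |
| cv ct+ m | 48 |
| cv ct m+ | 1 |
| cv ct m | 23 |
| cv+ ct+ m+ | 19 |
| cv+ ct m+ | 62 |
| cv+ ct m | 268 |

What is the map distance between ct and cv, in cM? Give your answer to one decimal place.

6.3 cM

The two rarest classes, cv ct m+ and cv+ ct+ m, are the double crossovers. Comparing them with the parentals, only the ct allele has switched, so ct is the middle locus and the order is cv – ct – m.
Crossovers in the cv–ct interval produce the single-crossover classes cv+ ct+ m+ and cv ct m (19 + 23 = 42) plus the double crossovers (2).
RF(cv–ct) = (42 + 2) / 702 = 44/702 = 0.0627 → 6.3 cM.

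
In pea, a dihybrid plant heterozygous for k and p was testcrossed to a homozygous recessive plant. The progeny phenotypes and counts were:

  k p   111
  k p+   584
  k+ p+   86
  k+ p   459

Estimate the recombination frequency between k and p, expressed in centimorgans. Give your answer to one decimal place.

15.9 centimorgans

The two most frequent classes, k+ p (459) and k p+ (584), are the parental types, so the F1 was k+ p / k p+.
The recombinant classes are k+ p+ and k p: 86 + 111 = 197.
Recombination frequency = 197/1240 = 0.1589 ≈ 15.9%, i.e. 15.9 centimorgans.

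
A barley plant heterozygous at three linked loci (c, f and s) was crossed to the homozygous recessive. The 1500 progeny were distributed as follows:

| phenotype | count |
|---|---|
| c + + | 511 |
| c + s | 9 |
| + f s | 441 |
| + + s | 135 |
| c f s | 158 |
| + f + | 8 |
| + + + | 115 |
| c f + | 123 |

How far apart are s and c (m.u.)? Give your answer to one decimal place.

19.3 m.u.

The two most frequent reciprocal classes, + f s and c + +, are the parental types, so the F1 was + f s / c + +.
The two rarest classes, + f + and c + s, are the double crossovers. Comparing them with the parentals, only the s allele has switched, so s is the middle locus and the order is f – s – c.
Crossovers in the s–c interval produce the single-crossover classes c f s and + + + (158 + 115 = 273) plus the double crossovers (17).
RF(s–c) = (273 + 17) / 1500 = 290/1500 = 0.1933 → 19.3 m.u.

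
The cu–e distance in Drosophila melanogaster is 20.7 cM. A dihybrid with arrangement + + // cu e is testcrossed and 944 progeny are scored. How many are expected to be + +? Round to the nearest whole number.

374

A map distance of 20.7 cM corresponds to a recombination frequency of 0.207.
The F1 is + + / cu e, so + + is a parental gamete class with expected frequency (1 − r)/2 = 0.793/2 = 0.3965.
Expected number = 0.3965 × 944 = 374.30 ≈ 374.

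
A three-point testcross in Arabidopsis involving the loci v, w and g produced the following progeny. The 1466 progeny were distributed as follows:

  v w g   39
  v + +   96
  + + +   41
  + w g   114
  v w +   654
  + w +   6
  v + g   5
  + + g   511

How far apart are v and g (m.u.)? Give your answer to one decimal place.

The two most frequent reciprocal classes, + + g and v w +, are the parental types, so the F1 was + + g / v w +.
The two rarest classes, v + g and + w +, are the double crossovers. Comparing them with the parentals, only the v allele has switched, so v is the middle locus and the order is g – v – w.
Crossovers in the g–v interval produce the single-crossover classes + + + and v w g (41 + 39 = 80) plus the double crossovers (11).
RF(g–v) = (80 + 11) / 1466 = 91/1466 = 0.0621 → 6.2 m.u.

6.2 m.u.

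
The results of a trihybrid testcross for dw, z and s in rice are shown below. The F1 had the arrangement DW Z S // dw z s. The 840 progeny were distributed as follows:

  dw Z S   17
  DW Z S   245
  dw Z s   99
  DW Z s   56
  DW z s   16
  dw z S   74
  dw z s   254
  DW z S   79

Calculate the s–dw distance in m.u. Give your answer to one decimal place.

19.4 m.u.

The two rarest classes, dw Z S and DW z s, are the double crossovers. Comparing them with the parentals, only the dw allele has switched, so dw is the middle locus and the order is z – dw – s.
Crossovers in the dw–s interval produce the single-crossover classes DW Z s and dw z S (56 + 74 = 130) plus the double crossovers (33).
RF(dw–s) = (130 + 33) / 840 = 163/840 = 0.1940 → 19.4 m.u.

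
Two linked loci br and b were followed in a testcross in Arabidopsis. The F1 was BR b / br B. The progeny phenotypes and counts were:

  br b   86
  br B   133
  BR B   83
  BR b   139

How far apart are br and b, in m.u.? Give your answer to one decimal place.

38.3 m.u.

The recombinant classes are BR B and br b: 83 + 86 = 169.
Recombination frequency = 169/441 = 0.3832 ≈ 38.3%, i.e. 38.3 m.u.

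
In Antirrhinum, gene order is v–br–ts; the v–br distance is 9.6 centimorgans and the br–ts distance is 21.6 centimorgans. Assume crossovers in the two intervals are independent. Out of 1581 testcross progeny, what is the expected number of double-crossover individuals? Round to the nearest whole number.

33

Map distances give recombination frequencies of 0.096 and 0.216 for the two intervals.
With no interference, expected double-crossover frequency = 0.096 × 0.216 = 0.02074.
Expected number = 0.02074 × 1581 = 32.78 ≈ 33.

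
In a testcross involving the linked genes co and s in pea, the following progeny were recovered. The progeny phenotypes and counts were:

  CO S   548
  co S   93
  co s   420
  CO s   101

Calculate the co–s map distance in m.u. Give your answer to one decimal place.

16.7 m.u.

The two most frequent classes, CO S (548) and co s (420), are the parental types, so the F1 was CO S / co s.
The recombinant classes are CO s and co S: 101 + 93 = 194.
Recombination frequency = 194/1162 = 0.1670 ≈ 16.7%, i.e. 16.7 m.u.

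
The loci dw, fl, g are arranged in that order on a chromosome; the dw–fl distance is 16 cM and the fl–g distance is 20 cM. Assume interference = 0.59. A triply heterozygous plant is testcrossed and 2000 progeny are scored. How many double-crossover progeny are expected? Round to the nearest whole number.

Map distances give recombination frequencies of 0.160 and 0.200 for the two intervals.
With interference 0.59 (so coincidence = 0.41), expected double-crossover frequency = 0.160 × 0.200 × 0.41 = 0.01312.
Expected number = 0.01312 × 2000 = 26.24 ≈ 26.

26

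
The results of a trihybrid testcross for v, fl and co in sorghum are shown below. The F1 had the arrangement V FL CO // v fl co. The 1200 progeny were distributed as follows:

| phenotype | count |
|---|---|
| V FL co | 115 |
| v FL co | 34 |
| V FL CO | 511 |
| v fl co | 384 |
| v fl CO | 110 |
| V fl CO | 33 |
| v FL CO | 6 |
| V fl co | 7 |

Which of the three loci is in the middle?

v

The two rarest classes, v FL CO and V fl co, are the double crossovers. Comparing them with the parentals, only the v allele has switched, so v is the middle locus and the order is co – v – fl.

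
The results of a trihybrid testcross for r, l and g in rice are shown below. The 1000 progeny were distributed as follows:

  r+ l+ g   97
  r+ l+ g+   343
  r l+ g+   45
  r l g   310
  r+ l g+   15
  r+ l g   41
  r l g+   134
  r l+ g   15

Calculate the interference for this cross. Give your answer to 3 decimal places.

The two most frequent reciprocal classes, r l g and r+ l+ g+, are the parental types, so the F1 was r l g / r+ l+ g+.
The two rarest classes, r l+ g and r+ l g+, are the double crossovers. Comparing them with the parentals, only the l allele has switched, so l is the middle locus and the order is g – l – r.
g–l: (231 + 30)/1000 = 0.2610; l–r: (86 + 30)/1000 = 0.1160.
Expected DCO frequency = 0.2610 × 0.1160 ≈ 0.03028; observed = 30/1000 ≈ 0.03000.
Coefficient of coincidence = 0.03000/0.03028 ≈ 0.991; interference = 1 − 0.991 = 0.009.

0.009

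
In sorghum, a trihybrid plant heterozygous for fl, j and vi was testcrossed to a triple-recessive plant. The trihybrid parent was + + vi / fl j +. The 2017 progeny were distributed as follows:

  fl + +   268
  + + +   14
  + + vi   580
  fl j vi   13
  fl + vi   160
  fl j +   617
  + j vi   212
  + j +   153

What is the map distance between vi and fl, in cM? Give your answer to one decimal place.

16.9 cM

The two rarest classes, + + + and fl j vi, are the double crossovers. Comparing them with the parentals, only the vi allele has switched, so vi is the middle locus and the order is fl – vi – j.
Crossovers in the fl–vi interval produce the single-crossover classes fl + vi and + j + (160 + 153 = 313) plus the double crossovers (27).
RF(fl–vi) = (313 + 27) / 2017 = 340/2017 = 0.1686 → 16.9 cM.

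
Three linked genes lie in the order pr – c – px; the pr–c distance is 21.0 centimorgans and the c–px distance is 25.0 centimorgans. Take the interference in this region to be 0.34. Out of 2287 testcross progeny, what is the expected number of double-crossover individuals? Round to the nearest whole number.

79

Map distances give recombination frequencies of 0.210 and 0.250 for the two intervals.
With interference 0.34 (so coincidence = 0.66), expected double-crossover frequency = 0.210 × 0.250 × 0.66 = 0.03465.
Expected number = 0.03465 × 2287 = 79.24 ≈ 79.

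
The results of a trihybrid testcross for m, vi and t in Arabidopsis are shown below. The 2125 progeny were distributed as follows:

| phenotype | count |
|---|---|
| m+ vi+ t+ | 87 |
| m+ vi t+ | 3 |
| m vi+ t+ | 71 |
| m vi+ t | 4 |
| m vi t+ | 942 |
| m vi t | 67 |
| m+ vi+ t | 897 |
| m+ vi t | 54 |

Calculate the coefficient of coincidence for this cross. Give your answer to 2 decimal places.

The two most frequent reciprocal classes, m vi t+ and m+ vi+ t, are the parental types, so the F1 was m vi t+ / m+ vi+ t.
The two rarest classes, m+ vi t+ and m vi+ t, are the double crossovers. Comparing them with the parentals, only the m allele has switched, so m is the middle locus and the order is t – m – vi.
t–m: (154 + 7)/2125 = 0.0758; m–vi: (125 + 7)/2125 = 0.0621.
Expected DCO frequency = 0.0758 × 0.0621 ≈ 0.00471; observed = 7/2125 ≈ 0.00329.
Coefficient of coincidence = 0.00329/0.00471 ≈ 0.70.

0.70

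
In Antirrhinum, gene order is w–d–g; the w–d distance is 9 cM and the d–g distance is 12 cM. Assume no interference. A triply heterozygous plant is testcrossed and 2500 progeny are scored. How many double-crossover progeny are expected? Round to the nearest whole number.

27

Map distances give recombination frequencies of 0.090 and 0.120 for the two intervals.
With no interference, expected double-crossover frequency = 0.090 × 0.120 = 0.01080.
Expected number = 0.01080 × 2500 = 27.00 ≈ 27.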